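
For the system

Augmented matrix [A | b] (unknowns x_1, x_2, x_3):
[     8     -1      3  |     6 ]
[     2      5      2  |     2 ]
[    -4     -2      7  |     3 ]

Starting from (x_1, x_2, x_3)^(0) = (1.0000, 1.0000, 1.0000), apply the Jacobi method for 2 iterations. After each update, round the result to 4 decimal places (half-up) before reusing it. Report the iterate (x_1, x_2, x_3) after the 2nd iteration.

Iteration 1:
  x_1 = (6 - (-1)·1.0000 - (3)·1.0000) / (8) = 0.5000
  x_2 = (2 - (2)·1.0000 - (2)·1.0000) / (5) = -0.4000
  x_3 = (3 - (-4)·1.0000 - (-2)·1.0000) / (7) = 1.2857
Iteration 2:
  x_1 = (6 - (-1)·-0.4000 - (3)·1.2857) / (8) = 0.2179
  x_2 = (2 - (2)·0.5000 - (2)·1.2857) / (5) = -0.3143
  x_3 = (3 - (-4)·0.5000 - (-2)·-0.4000) / (7) = 0.6000

(0.2179, -0.3143, 0.6000)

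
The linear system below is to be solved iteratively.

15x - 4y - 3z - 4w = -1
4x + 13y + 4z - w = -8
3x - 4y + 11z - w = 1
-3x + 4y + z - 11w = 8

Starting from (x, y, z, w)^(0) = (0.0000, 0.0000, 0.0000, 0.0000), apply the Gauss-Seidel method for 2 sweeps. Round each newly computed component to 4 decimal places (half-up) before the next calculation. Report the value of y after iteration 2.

-0.5017

Iteration 1:
  x = (-1 - (-4)·0.0000 - (-3)·0.0000 - (-4)·0.0000) / (15) = -0.0667
  y = (-8 - (4)·-0.0667 - (4)·0.0000 - (-1)·0.0000) / (13) = -0.5949
  z = (1 - (3)·-0.0667 - (-4)·-0.5949 - (-1)·0.0000) / (11) = -0.1072
  w = (8 - (-3)·-0.0667 - (4)·-0.5949 - (1)·-0.1072) / (-11) = -0.9352
Iteration 2:
  x = (-1 - (-4)·-0.5949 - (-3)·-0.1072 - (-4)·-0.9352) / (15) = -0.4961
  y = (-8 - (4)·-0.4961 - (4)·-0.1072 - (-1)·-0.9352) / (13) = -0.5017
  z = (1 - (3)·-0.4961 - (-4)·-0.5017 - (-1)·-0.9352) / (11) = -0.0412
  w = (8 - (-3)·-0.4961 - (4)·-0.5017 - (1)·-0.0412) / (-11) = -0.7782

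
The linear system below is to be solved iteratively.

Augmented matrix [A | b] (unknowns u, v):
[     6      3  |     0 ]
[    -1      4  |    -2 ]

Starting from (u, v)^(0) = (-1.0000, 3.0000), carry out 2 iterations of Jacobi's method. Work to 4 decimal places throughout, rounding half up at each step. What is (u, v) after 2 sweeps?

Iteration 1:
  u = (0 - (3)·3.0000) / (6) = -1.5000
  v = (-2 - (-1)·-1.0000) / (4) = -0.7500
Iteration 2:
  u = (0 - (3)·-0.7500) / (6) = 0.3750
  v = (-2 - (-1)·-1.5000) / (4) = -0.8750

(0.3750, -0.8750)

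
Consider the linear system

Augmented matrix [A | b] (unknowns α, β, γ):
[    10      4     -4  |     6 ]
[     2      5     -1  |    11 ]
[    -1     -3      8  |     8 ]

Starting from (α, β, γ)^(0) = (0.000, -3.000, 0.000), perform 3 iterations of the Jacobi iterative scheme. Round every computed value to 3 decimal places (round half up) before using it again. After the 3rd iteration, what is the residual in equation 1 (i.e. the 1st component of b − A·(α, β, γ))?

Iteration 1:
  α = (6 - (4)·-3.000 - (-4)·0.000) / (10) = 1.800
  β = (11 - (2)·0.000 - (-1)·0.000) / (5) = 2.200
  γ = (8 - (-1)·0.000 - (-3)·-3.000) / (8) = -0.125
Iteration 2:
  α = (6 - (4)·2.200 - (-4)·-0.125) / (10) = -0.330
  β = (11 - (2)·1.800 - (-1)·-0.125) / (5) = 1.455
  γ = (8 - (-1)·1.800 - (-3)·2.200) / (8) = 2.050
Iteration 3:
  α = (6 - (4)·1.455 - (-4)·2.050) / (10) = 0.838
  β = (11 - (2)·-0.330 - (-1)·2.050) / (5) = 2.742
  γ = (8 - (-1)·-0.330 - (-3)·1.455) / (8) = 1.504
Residual b − A·x = (-7.332, -2.882, 5.032)

-7.332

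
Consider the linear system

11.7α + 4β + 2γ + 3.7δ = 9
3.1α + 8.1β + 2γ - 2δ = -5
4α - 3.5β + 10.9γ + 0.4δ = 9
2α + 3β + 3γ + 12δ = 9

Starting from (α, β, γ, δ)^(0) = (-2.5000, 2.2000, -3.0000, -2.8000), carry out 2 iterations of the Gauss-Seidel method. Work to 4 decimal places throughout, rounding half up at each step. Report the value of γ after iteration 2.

Iteration 1:
  α = (9 - (4)·2.2000 - (2)·-3.0000 - (3.7)·-2.8000) / (11.7) = 1.4154
  β = (-5 - (3.1)·1.4154 - (2)·-3.0000 - (-2)·-2.8000) / (8.1) = -1.1096
  γ = (9 - (4)·1.4154 - (-3.5)·-1.1096 - (0.4)·-2.8000) / (10.9) = 0.0527
  δ = (9 - (2)·1.4154 - (3)·-1.1096 - (3)·0.0527) / (12) = 0.7783
Iteration 2:
  α = (9 - (4)·-1.1096 - (2)·0.0527 - (3.7)·0.7783) / (11.7) = 0.8934
  β = (-5 - (3.1)·0.8934 - (2)·0.0527 - (-2)·0.7783) / (8.1) = -0.7800
  γ = (9 - (4)·0.8934 - (-3.5)·-0.7800 - (0.4)·0.7783) / (10.9) = 0.2188
  δ = (9 - (2)·0.8934 - (3)·-0.7800 - (3)·0.2188) / (12) = 0.7414

0.2188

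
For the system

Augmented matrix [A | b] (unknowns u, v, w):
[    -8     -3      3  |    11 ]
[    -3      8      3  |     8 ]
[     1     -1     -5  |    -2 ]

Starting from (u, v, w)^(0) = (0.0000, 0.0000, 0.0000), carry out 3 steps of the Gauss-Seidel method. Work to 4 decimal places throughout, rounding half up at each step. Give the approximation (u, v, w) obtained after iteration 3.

(-1.5253, 0.4247, 0.0100)

Iteration 1:
  u = (11 - (-3)·0.0000 - (3)·0.0000) / (-8) = -1.3750
  v = (8 - (-3)·-1.3750 - (3)·0.0000) / (8) = 0.4844
  w = (-2 - (1)·-1.3750 - (-1)·0.4844) / (-5) = 0.0281
Iteration 2:
  u = (11 - (-3)·0.4844 - (3)·0.0281) / (-8) = -1.5461
  v = (8 - (-3)·-1.5461 - (3)·0.0281) / (8) = 0.4097
  w = (-2 - (1)·-1.5461 - (-1)·0.4097) / (-5) = 0.0088
Iteration 3:
  u = (11 - (-3)·0.4097 - (3)·0.0088) / (-8) = -1.5253
  v = (8 - (-3)·-1.5253 - (3)·0.0088) / (8) = 0.4247
  w = (-2 - (1)·-1.5253 - (-1)·0.4247) / (-5) = 0.0100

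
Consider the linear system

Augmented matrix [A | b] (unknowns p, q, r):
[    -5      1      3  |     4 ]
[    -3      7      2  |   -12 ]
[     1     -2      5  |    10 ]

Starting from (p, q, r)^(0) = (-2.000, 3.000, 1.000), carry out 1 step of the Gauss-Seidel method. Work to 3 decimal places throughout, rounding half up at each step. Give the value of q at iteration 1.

Iteration 1:
  p = (4 - (1)·3.000 - (3)·1.000) / (-5) = 0.400
  q = (-12 - (-3)·0.400 - (2)·1.000) / (7) = -1.829
  r = (10 - (1)·0.400 - (-2)·-1.829) / (5) = 1.188

-1.829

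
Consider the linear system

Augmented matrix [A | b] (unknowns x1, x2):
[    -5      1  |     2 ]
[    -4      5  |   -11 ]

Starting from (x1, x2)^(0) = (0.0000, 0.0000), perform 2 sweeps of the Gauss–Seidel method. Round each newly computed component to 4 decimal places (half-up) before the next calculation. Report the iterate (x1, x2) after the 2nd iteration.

(-0.9040, -2.9232)

Iteration 1:
  x1 = (2 - (1)·0.0000) / (-5) = -0.4000
  x2 = (-11 - (-4)·-0.4000) / (5) = -2.5200
Iteration 2:
  x1 = (2 - (1)·-2.5200) / (-5) = -0.9040
  x2 = (-11 - (-4)·-0.9040) / (5) = -2.9232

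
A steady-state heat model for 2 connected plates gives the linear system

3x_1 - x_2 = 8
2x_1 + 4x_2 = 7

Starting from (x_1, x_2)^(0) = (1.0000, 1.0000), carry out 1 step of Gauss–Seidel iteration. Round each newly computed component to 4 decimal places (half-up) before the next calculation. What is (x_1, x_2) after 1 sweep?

Iteration 1:
  x_1 = (8 - (-1)·1.0000) / (3) = 3.0000
  x_2 = (7 - (2)·3.0000) / (4) = 0.2500

(3.0000, 0.2500)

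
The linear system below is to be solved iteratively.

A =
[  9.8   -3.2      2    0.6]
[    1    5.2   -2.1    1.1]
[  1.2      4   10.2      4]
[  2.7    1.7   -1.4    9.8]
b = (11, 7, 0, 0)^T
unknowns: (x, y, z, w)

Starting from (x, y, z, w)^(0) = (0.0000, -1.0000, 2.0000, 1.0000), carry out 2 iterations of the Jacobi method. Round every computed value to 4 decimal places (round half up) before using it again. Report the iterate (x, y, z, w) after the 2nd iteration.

Iteration 1:
  x = (11 - (-3.2)·-1.0000 - (2)·2.0000 - (0.6)·1.0000) / (9.8) = 0.3265
  y = (7 - (1)·0.0000 - (-2.1)·2.0000 - (1.1)·1.0000) / (5.2) = 1.9423
  z = (0 - (1.2)·0.0000 - (4)·-1.0000 - (4)·1.0000) / (10.2) = 0.0000
  w = (0 - (2.7)·0.0000 - (1.7)·-1.0000 - (-1.4)·2.0000) / (9.8) = 0.4592
Iteration 2:
  x = (11 - (-3.2)·1.9423 - (2)·0.0000 - (0.6)·0.4592) / (9.8) = 1.7286
  y = (7 - (1)·0.3265 - (-2.1)·0.0000 - (1.1)·0.4592) / (5.2) = 1.1862
  z = (0 - (1.2)·0.3265 - (4)·1.9423 - (4)·0.4592) / (10.2) = -0.9802
  w = (0 - (2.7)·0.3265 - (1.7)·1.9423 - (-1.4)·0.0000) / (9.8) = -0.4269

(1.7286, 1.1862, -0.9802, -0.4269)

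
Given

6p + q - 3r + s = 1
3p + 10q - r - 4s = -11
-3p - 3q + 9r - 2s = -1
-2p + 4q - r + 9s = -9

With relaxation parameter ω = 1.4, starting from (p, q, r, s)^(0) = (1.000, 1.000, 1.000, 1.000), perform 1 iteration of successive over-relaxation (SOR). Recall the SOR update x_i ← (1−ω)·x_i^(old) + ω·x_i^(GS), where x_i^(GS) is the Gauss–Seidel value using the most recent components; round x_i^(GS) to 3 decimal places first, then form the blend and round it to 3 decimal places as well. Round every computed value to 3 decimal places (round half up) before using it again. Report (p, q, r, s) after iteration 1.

(0.066, -1.268, -0.806, -1.115)

Iteration 1:
  p: GS value = (1 - (1)·1.000 - (-3)·1.000 - (1)·1.000) / (6) = 0.333;  p ← (1−ω)·1.000 + ω·0.333 = 0.066
  q: GS value = (-11 - (3)·0.066 - (-1)·1.000 - (-4)·1.000) / (10) = -0.620;  q ← (1−ω)·1.000 + ω·-0.620 = -1.268
  r: GS value = (-1 - (-3)·0.066 - (-3)·-1.268 - (-2)·1.000) / (9) = -0.290;  r ← (1−ω)·1.000 + ω·-0.290 = -0.806
  s: GS value = (-9 - (-2)·0.066 - (4)·-1.268 - (-1)·-0.806) / (9) = -0.511;  s ← (1−ω)·1.000 + ω·-0.511 = -1.115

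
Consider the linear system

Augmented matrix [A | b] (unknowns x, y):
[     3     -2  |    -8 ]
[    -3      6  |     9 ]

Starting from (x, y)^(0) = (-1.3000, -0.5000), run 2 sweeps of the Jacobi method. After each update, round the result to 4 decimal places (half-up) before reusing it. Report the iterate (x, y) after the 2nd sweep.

Iteration 1:
  x = (-8 - (-2)·-0.5000) / (3) = -3.0000
  y = (9 - (-3)·-1.3000) / (6) = 0.8500
Iteration 2:
  x = (-8 - (-2)·0.8500) / (3) = -2.1000
  y = (9 - (-3)·-3.0000) / (6) = 0.0000

(-2.1000, 0.0000)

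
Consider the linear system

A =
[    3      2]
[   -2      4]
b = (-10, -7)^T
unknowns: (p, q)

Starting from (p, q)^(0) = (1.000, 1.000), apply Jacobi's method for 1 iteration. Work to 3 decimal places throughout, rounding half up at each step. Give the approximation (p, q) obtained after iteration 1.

(-4.000, -1.250)

Iteration 1:
  p = (-10 - (2)·1.000) / (3) = -4.000
  q = (-7 - (-2)·1.000) / (4) = -1.250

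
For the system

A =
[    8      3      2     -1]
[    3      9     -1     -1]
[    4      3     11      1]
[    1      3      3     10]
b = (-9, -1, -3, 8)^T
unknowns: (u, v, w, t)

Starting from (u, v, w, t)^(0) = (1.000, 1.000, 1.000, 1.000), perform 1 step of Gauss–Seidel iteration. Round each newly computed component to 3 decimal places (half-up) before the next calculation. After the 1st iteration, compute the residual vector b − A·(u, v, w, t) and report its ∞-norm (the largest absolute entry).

Iteration 1:
  u = (-9 - (3)·1.000 - (2)·1.000 - (-1)·1.000) / (8) = -1.625
  v = (-1 - (3)·-1.625 - (-1)·1.000 - (-1)·1.000) / (9) = 0.653
  w = (-3 - (4)·-1.625 - (3)·0.653 - (1)·1.000) / (11) = 0.049
  t = (8 - (1)·-1.625 - (3)·0.653 - (3)·0.049) / (10) = 0.752
Residual b − A·x = (2.695, -1.201, 0.250, -0.001); ∞-norm = 2.695

2.695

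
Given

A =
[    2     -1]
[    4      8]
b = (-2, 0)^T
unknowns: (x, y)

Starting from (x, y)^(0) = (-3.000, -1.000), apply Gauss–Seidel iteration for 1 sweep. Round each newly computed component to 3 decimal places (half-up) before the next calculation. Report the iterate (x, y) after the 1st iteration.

Iteration 1:
  x = (-2 - (-1)·-1.000) / (2) = -1.500
  y = (0 - (4)·-1.500) / (8) = 0.750

(-1.500, 0.750)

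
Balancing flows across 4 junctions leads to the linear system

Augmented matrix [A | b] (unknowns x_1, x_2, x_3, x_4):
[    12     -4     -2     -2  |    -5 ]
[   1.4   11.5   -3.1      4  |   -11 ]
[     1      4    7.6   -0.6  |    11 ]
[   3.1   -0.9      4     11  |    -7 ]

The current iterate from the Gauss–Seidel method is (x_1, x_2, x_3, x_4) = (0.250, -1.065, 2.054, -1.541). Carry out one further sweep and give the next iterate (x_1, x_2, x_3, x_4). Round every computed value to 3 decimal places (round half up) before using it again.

(-0.686, 0.217, 1.302, -0.899)

One sweep:
  x_1 = (-5 - (-4)·-1.065 - (-2)·2.054 - (-2)·-1.541) / (12) = -0.686
  x_2 = (-11 - (1.4)·-0.686 - (-3.1)·2.054 - (4)·-1.541) / (11.5) = 0.217
  x_3 = (11 - (1)·-0.686 - (4)·0.217 - (-0.6)·-1.541) / (7.6) = 1.302
  x_4 = (-7 - (3.1)·-0.686 - (-0.9)·0.217 - (4)·1.302) / (11) = -0.899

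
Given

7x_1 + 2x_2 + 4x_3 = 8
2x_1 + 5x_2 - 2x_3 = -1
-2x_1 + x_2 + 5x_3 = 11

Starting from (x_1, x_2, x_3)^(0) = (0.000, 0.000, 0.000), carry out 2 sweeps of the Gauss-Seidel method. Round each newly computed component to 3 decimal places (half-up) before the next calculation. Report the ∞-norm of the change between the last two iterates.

Iteration 1:
  x_1 = (8 - (2)·0.000 - (4)·0.000) / (7) = 1.143
  x_2 = (-1 - (2)·1.143 - (-2)·0.000) / (5) = -0.657
  x_3 = (11 - (-2)·1.143 - (1)·-0.657) / (5) = 2.789
Iteration 2:
  x_1 = (8 - (2)·-0.657 - (4)·2.789) / (7) = -0.263
  x_2 = (-1 - (2)·-0.263 - (-2)·2.789) / (5) = 1.021
  x_3 = (11 - (-2)·-0.263 - (1)·1.021) / (5) = 1.891
Change: (-1.406, 1.678, -0.898) → max |·| = 1.678

1.678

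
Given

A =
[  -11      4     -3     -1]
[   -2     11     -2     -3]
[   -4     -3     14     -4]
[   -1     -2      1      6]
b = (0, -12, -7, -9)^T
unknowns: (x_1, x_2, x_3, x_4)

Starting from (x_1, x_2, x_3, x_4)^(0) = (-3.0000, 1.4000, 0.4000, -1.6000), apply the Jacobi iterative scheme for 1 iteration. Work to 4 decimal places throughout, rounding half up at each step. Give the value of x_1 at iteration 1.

Iteration 1:
  x_1 = (0 - (4)·1.4000 - (-3)·0.4000 - (-1)·-1.6000) / (-11) = 0.5455
  x_2 = (-12 - (-2)·-3.0000 - (-2)·0.4000 - (-3)·-1.6000) / (11) = -2.0000
  x_3 = (-7 - (-4)·-3.0000 - (-3)·1.4000 - (-4)·-1.6000) / (14) = -1.5143
  x_4 = (-9 - (-1)·-3.0000 - (-2)·1.4000 - (1)·0.4000) / (6) = -1.6000

0.5455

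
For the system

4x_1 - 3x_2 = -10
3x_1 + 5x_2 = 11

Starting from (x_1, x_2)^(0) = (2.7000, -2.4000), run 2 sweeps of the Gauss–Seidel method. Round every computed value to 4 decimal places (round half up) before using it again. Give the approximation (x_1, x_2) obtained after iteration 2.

Iteration 1:
  x_1 = (-10 - (-3)·-2.4000) / (4) = -4.3000
  x_2 = (11 - (3)·-4.3000) / (5) = 4.7800
Iteration 2:
  x_1 = (-10 - (-3)·4.7800) / (4) = 1.0850
  x_2 = (11 - (3)·1.0850) / (5) = 1.5490

(1.0850, 1.5490)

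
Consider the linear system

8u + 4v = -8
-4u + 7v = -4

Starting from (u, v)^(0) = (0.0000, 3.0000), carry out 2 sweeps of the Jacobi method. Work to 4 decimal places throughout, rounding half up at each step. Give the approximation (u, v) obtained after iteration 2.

(-0.7143, -2.0000)

Iteration 1:
  u = (-8 - (4)·3.0000) / (8) = -2.5000
  v = (-4 - (-4)·0.0000) / (7) = -0.5714
Iteration 2:
  u = (-8 - (4)·-0.5714) / (8) = -0.7143
  v = (-4 - (-4)·-2.5000) / (7) = -2.0000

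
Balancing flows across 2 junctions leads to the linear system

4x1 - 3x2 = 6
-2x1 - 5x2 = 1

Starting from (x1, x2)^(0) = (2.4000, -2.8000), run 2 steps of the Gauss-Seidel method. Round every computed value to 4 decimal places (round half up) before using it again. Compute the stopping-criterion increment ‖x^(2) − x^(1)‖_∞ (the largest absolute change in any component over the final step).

Iteration 1:
  x1 = (6 - (-3)·-2.8000) / (4) = -0.6000
  x2 = (1 - (-2)·-0.6000) / (-5) = 0.0400
Iteration 2:
  x1 = (6 - (-3)·0.0400) / (4) = 1.5300
  x2 = (1 - (-2)·1.5300) / (-5) = -0.8120
Change: (2.1300, -0.8520) → max |·| = 2.1300

2.1300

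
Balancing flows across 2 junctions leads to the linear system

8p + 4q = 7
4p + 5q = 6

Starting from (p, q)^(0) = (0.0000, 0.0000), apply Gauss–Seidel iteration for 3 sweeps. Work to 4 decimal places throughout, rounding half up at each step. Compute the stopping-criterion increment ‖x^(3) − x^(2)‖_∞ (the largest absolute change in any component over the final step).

Iteration 1:
  p = (7 - (4)·0.0000) / (8) = 0.8750
  q = (6 - (4)·0.8750) / (5) = 0.5000
Iteration 2:
  p = (7 - (4)·0.5000) / (8) = 0.6250
  q = (6 - (4)·0.6250) / (5) = 0.7000
Iteration 3:
  p = (7 - (4)·0.7000) / (8) = 0.5250
  q = (6 - (4)·0.5250) / (5) = 0.7800
Change: (-0.1000, 0.0800) → max |·| = 0.1000

0.1000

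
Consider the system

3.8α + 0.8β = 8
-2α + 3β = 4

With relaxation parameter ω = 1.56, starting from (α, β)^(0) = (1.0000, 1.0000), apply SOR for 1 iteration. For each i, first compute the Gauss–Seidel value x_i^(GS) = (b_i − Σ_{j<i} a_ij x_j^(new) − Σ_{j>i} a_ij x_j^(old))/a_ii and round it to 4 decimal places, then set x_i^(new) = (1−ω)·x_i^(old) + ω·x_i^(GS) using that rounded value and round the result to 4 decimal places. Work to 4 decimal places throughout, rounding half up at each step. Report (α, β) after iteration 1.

Iteration 1:
  α: GS value = (8 - (0.8)·1.0000) / (3.8) = 1.8947;  α ← (1−ω)·1.0000 + ω·1.8947 = 2.3957
  β: GS value = (4 - (-2)·2.3957) / (3) = 2.9305;  β ← (1−ω)·1.0000 + ω·2.9305 = 4.0116

(2.3957, 4.0116)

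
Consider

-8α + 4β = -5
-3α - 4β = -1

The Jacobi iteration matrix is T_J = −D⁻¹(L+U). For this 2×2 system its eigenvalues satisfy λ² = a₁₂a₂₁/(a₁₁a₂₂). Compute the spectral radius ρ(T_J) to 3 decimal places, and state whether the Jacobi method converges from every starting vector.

a₁₂a₂₁/(a₁₁a₂₂) = (4)·(-3) / ((-8)·(-4)) = -0.375000
ρ = √|-0.375000| = √0.375000 = 0.612
ρ < 1, so Jacobi converges

0.612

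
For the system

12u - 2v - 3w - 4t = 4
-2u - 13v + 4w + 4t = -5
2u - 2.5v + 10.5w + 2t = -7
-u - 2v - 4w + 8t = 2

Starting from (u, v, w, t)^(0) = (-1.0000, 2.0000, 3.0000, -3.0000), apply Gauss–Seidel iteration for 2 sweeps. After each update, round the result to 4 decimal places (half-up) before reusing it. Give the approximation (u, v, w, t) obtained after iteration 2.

(0.4732, 0.3841, -0.7288, 0.0408)

Iteration 1:
  u = (4 - (-2)·2.0000 - (-3)·3.0000 - (-4)·-3.0000) / (12) = 0.4167
  v = (-5 - (-2)·0.4167 - (4)·3.0000 - (4)·-3.0000) / (-13) = 0.3205
  w = (-7 - (2)·0.4167 - (-2.5)·0.3205 - (2)·-3.0000) / (10.5) = -0.0983
  t = (2 - (-1)·0.4167 - (-2)·0.3205 - (-4)·-0.0983) / (8) = 0.3331
Iteration 2:
  u = (4 - (-2)·0.3205 - (-3)·-0.0983 - (-4)·0.3331) / (12) = 0.4732
  v = (-5 - (-2)·0.4732 - (4)·-0.0983 - (4)·0.3331) / (-13) = 0.3841
  w = (-7 - (2)·0.4732 - (-2.5)·0.3841 - (2)·0.3331) / (10.5) = -0.7288
  t = (2 - (-1)·0.4732 - (-2)·0.3841 - (-4)·-0.7288) / (8) = 0.0408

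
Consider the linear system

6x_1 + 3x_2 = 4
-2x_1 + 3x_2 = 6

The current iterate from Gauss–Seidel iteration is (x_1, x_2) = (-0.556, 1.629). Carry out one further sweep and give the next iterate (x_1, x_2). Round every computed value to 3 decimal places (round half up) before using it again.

(-0.148, 1.901)

One sweep:
  x_1 = (4 - (3)·1.629) / (6) = -0.148
  x_2 = (6 - (-2)·-0.148) / (3) = 1.901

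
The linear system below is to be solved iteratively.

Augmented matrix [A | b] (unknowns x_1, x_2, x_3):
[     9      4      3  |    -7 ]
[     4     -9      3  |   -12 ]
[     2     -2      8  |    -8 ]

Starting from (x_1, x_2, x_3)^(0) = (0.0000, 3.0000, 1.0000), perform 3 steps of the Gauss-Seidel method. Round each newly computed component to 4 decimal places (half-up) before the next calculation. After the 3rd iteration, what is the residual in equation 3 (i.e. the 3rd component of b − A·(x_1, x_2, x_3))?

0.0000

Iteration 1:
  x_1 = (-7 - (4)·3.0000 - (3)·1.0000) / (9) = -2.4444
  x_2 = (-12 - (4)·-2.4444 - (3)·1.0000) / (-9) = 0.5803
  x_3 = (-8 - (2)·-2.4444 - (-2)·0.5803) / (8) = -0.2438
Iteration 2:
  x_1 = (-7 - (4)·0.5803 - (3)·-0.2438) / (9) = -0.9544
  x_2 = (-12 - (4)·-0.9544 - (3)·-0.2438) / (-9) = 0.8279
  x_3 = (-8 - (2)·-0.9544 - (-2)·0.8279) / (8) = -0.5544
Iteration 3:
  x_1 = (-7 - (4)·0.8279 - (3)·-0.5544) / (9) = -0.9609
  x_2 = (-12 - (4)·-0.9609 - (3)·-0.5544) / (-9) = 0.7215
  x_3 = (-8 - (2)·-0.9609 - (-2)·0.7215) / (8) = -0.5794
Residual b − A·x = (0.5003, 0.0753, 0.0000)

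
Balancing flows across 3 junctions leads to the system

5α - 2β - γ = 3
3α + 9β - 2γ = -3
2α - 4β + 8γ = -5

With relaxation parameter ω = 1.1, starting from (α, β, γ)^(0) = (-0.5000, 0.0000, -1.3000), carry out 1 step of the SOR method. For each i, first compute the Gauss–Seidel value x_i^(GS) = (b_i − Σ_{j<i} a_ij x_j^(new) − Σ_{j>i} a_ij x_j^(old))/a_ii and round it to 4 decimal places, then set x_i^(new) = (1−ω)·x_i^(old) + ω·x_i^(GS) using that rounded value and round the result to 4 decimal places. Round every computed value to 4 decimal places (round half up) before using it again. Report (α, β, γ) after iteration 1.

(0.4240, -0.8400, -1.1361)

Iteration 1:
  α: GS value = (3 - (-2)·0.0000 - (-1)·-1.3000) / (5) = 0.3400;  α ← (1−ω)·-0.5000 + ω·0.3400 = 0.4240
  β: GS value = (-3 - (3)·0.4240 - (-2)·-1.3000) / (9) = -0.7636;  β ← (1−ω)·0.0000 + ω·-0.7636 = -0.8400
  γ: GS value = (-5 - (2)·0.4240 - (-4)·-0.8400) / (8) = -1.1510;  γ ← (1−ω)·-1.3000 + ω·-1.1510 = -1.1361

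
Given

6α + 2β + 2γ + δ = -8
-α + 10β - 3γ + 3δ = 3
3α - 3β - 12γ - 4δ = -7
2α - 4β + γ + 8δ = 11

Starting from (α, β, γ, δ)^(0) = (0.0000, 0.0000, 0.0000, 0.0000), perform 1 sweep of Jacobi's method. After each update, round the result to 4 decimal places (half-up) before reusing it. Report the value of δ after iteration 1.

1.3750

Iteration 1:
  α = (-8 - (2)·0.0000 - (2)·0.0000 - (1)·0.0000) / (6) = -1.3333
  β = (3 - (-1)·0.0000 - (-3)·0.0000 - (3)·0.0000) / (10) = 0.3000
  γ = (-7 - (3)·0.0000 - (-3)·0.0000 - (-4)·0.0000) / (-12) = 0.5833
  δ = (11 - (2)·0.0000 - (-4)·0.0000 - (1)·0.0000) / (8) = 1.3750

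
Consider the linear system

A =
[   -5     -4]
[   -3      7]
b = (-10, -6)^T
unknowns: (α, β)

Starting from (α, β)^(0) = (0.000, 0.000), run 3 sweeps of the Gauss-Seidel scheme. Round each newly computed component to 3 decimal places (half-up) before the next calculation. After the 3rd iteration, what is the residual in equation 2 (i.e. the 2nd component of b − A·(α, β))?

0.000

Iteration 1:
  α = (-10 - (-4)·0.000) / (-5) = 2.000
  β = (-6 - (-3)·2.000) / (7) = 0.000
Iteration 2:
  α = (-10 - (-4)·0.000) / (-5) = 2.000
  β = (-6 - (-3)·2.000) / (7) = 0.000
Iteration 3:
  α = (-10 - (-4)·0.000) / (-5) = 2.000
  β = (-6 - (-3)·2.000) / (7) = 0.000
Residual b − A·x = (0.000, 0.000)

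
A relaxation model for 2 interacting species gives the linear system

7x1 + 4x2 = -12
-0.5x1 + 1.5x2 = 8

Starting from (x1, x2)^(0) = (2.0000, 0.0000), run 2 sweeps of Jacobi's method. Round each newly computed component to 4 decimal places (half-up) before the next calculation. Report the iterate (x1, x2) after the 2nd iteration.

(-5.1429, 4.7619)

Iteration 1:
  x1 = (-12 - (4)·0.0000) / (7) = -1.7143
  x2 = (8 - (-0.5)·2.0000) / (1.5) = 6.0000
Iteration 2:
  x1 = (-12 - (4)·6.0000) / (7) = -5.1429
  x2 = (8 - (-0.5)·-1.7143) / (1.5) = 4.7619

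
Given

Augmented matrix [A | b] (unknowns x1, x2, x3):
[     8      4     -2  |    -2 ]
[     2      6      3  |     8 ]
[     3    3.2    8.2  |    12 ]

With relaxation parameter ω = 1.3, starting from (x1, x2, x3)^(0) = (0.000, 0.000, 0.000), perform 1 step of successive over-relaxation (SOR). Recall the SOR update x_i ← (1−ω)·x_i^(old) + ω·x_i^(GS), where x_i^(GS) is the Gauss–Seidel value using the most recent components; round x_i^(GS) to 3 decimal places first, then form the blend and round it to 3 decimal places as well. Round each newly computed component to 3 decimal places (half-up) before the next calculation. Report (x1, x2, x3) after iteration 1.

Iteration 1:
  x1: GS value = (-2 - (4)·0.000 - (-2)·0.000) / (8) = -0.250;  x1 ← (1−ω)·0.000 + ω·-0.250 = -0.325
  x2: GS value = (8 - (2)·-0.325 - (3)·0.000) / (6) = 1.442;  x2 ← (1−ω)·0.000 + ω·1.442 = 1.875
  x3: GS value = (12 - (3)·-0.325 - (3.2)·1.875) / (8.2) = 0.851;  x3 ← (1−ω)·0.000 + ω·0.851 = 1.106

(-0.325, 1.875, 1.106)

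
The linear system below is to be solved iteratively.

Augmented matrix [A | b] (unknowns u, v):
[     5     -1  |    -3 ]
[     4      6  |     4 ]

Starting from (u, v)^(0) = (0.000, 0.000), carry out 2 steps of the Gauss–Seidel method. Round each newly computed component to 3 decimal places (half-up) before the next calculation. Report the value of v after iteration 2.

0.925

Iteration 1:
  u = (-3 - (-1)·0.000) / (5) = -0.600
  v = (4 - (4)·-0.600) / (6) = 1.067
Iteration 2:
  u = (-3 - (-1)·1.067) / (5) = -0.387
  v = (4 - (4)·-0.387) / (6) = 0.925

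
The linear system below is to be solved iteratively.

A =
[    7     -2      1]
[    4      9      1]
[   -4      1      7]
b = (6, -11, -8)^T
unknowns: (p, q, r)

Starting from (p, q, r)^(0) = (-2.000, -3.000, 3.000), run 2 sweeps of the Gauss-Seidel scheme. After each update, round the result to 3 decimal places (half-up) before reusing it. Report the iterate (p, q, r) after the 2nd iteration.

(0.638, -1.373, -0.582)

Iteration 1:
  p = (6 - (-2)·-3.000 - (1)·3.000) / (7) = -0.429
  q = (-11 - (4)·-0.429 - (1)·3.000) / (9) = -1.365
  r = (-8 - (-4)·-0.429 - (1)·-1.365) / (7) = -1.193
Iteration 2:
  p = (6 - (-2)·-1.365 - (1)·-1.193) / (7) = 0.638
  q = (-11 - (4)·0.638 - (1)·-1.193) / (9) = -1.373
  r = (-8 - (-4)·0.638 - (1)·-1.373) / (7) = -0.582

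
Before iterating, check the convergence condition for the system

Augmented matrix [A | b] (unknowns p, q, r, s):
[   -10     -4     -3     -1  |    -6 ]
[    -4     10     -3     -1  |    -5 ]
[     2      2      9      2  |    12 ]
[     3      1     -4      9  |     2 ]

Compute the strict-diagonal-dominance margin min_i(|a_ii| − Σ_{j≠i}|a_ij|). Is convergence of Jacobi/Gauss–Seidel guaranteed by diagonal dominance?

row 1: |-10| − (4+3+1) = 2
row 2: |10| − (4+3+1) = 2
row 3: |9| − (2+2+2) = 3
row 4: |9| − (3+1+4) = 1
minimum over rows = 1 → strictly diagonally dominant (convergence guaranteed)

1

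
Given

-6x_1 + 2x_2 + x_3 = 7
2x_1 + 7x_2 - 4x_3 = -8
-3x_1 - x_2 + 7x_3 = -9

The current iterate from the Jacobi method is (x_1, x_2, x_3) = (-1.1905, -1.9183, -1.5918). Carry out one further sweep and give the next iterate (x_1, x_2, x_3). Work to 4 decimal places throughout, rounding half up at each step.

(-2.0714, -1.7123, -2.0700)

One sweep:
  x_1 = (7 - (2)·-1.9183 - (1)·-1.5918) / (-6) = -2.0714
  x_2 = (-8 - (2)·-1.1905 - (-4)·-1.5918) / (7) = -1.7123
  x_3 = (-9 - (-3)·-1.1905 - (-1)·-1.9183) / (7) = -2.0700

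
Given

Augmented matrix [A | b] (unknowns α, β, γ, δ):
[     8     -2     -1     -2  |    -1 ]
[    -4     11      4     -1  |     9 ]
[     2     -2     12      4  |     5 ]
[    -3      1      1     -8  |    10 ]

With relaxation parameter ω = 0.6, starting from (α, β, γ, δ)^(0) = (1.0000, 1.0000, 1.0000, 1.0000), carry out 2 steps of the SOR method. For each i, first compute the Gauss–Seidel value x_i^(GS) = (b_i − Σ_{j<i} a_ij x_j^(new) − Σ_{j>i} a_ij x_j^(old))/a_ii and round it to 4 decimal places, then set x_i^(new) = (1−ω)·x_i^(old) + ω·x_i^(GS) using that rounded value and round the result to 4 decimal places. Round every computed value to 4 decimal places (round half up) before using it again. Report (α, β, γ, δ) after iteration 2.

(0.3111, 0.7865, 0.5660, -0.8811)

Iteration 1:
  α: GS value = (-1 - (-2)·1.0000 - (-1)·1.0000 - (-2)·1.0000) / (8) = 0.5000;  α ← (1−ω)·1.0000 + ω·0.5000 = 0.7000
  β: GS value = (9 - (-4)·0.7000 - (4)·1.0000 - (-1)·1.0000) / (11) = 0.8000;  β ← (1−ω)·1.0000 + ω·0.8000 = 0.8800
  γ: GS value = (5 - (2)·0.7000 - (-2)·0.8800 - (4)·1.0000) / (12) = 0.1133;  γ ← (1−ω)·1.0000 + ω·0.1133 = 0.4680
  δ: GS value = (10 - (-3)·0.7000 - (1)·0.8800 - (1)·0.4680) / (-8) = -1.3440;  δ ← (1−ω)·1.0000 + ω·-1.3440 = -0.4064
Iteration 2:
  α: GS value = (-1 - (-2)·0.8800 - (-1)·0.4680 - (-2)·-0.4064) / (8) = 0.0519;  α ← (1−ω)·0.7000 + ω·0.0519 = 0.3111
  β: GS value = (9 - (-4)·0.3111 - (4)·0.4680 - (-1)·-0.4064) / (11) = 0.7242;  β ← (1−ω)·0.8800 + ω·0.7242 = 0.7865
  γ: GS value = (5 - (2)·0.3111 - (-2)·0.7865 - (4)·-0.4064) / (12) = 0.6314;  γ ← (1−ω)·0.4680 + ω·0.6314 = 0.5660
  δ: GS value = (10 - (-3)·0.3111 - (1)·0.7865 - (1)·0.5660) / (-8) = -1.1976;  δ ← (1−ω)·-0.4064 + ω·-1.1976 = -0.8811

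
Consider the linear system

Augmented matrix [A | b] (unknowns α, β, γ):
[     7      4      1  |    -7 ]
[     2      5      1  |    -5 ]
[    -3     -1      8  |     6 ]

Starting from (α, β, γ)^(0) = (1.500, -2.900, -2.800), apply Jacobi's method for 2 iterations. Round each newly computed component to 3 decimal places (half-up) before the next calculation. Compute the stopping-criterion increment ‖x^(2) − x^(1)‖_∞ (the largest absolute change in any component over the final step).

1.598

Iteration 1:
  α = (-7 - (4)·-2.900 - (1)·-2.800) / (7) = 1.057
  β = (-5 - (2)·1.500 - (1)·-2.800) / (5) = -1.040
  γ = (6 - (-3)·1.500 - (-1)·-2.900) / (8) = 0.950
Iteration 2:
  α = (-7 - (4)·-1.040 - (1)·0.950) / (7) = -0.541
  β = (-5 - (2)·1.057 - (1)·0.950) / (5) = -1.613
  γ = (6 - (-3)·1.057 - (-1)·-1.040) / (8) = 1.016
Change: (-1.598, -0.573, 0.066) → max |·| = 1.598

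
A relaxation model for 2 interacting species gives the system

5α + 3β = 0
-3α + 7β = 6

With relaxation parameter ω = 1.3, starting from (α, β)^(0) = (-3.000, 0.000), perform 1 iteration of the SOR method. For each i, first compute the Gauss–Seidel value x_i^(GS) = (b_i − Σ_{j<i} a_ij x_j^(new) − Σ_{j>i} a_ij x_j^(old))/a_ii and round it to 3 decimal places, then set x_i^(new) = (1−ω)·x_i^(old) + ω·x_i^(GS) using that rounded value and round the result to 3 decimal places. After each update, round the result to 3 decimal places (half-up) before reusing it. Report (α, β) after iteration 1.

(0.900, 1.616)

Iteration 1:
  α: GS value = (0 - (3)·0.000) / (5) = 0.000;  α ← (1−ω)·-3.000 + ω·0.000 = 0.900
  β: GS value = (6 - (-3)·0.900) / (7) = 1.243;  β ← (1−ω)·0.000 + ω·1.243 = 1.616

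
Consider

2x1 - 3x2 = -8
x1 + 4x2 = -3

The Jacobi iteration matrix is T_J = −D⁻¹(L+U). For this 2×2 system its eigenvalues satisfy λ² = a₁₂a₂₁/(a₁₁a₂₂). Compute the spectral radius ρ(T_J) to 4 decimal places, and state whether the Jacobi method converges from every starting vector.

0.6124

a₁₂a₂₁/(a₁₁a₂₂) = (-3)·(1) / ((2)·(4)) = -0.375000
ρ = √|-0.375000| = √0.375000 = 0.6124
ρ < 1, so Jacobi converges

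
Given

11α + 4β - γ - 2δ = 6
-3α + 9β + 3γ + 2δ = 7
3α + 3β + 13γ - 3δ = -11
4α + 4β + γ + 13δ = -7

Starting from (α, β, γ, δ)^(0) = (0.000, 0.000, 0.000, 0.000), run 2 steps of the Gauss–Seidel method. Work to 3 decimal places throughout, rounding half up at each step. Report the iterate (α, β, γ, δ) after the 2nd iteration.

(-0.077, 1.352, -1.350, -0.827)

Iteration 1:
  α = (6 - (4)·0.000 - (-1)·0.000 - (-2)·0.000) / (11) = 0.545
  β = (7 - (-3)·0.545 - (3)·0.000 - (2)·0.000) / (9) = 0.959
  γ = (-11 - (3)·0.545 - (3)·0.959 - (-3)·0.000) / (13) = -1.193
  δ = (-7 - (4)·0.545 - (4)·0.959 - (1)·-1.193) / (13) = -0.909
Iteration 2:
  α = (6 - (4)·0.959 - (-1)·-1.193 - (-2)·-0.909) / (11) = -0.077
  β = (7 - (-3)·-0.077 - (3)·-1.193 - (2)·-0.909) / (9) = 1.352
  γ = (-11 - (3)·-0.077 - (3)·1.352 - (-3)·-0.909) / (13) = -1.350
  δ = (-7 - (4)·-0.077 - (4)·1.352 - (1)·-1.350) / (13) = -0.827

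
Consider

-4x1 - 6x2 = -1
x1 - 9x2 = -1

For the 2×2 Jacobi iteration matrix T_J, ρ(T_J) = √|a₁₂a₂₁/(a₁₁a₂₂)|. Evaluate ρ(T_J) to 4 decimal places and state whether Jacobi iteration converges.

a₁₂a₂₁/(a₁₁a₂₂) = (-6)·(1) / ((-4)·(-9)) = -0.166667
ρ = √|-0.166667| = √0.166667 = 0.4082
ρ < 1, so Jacobi converges

0.4082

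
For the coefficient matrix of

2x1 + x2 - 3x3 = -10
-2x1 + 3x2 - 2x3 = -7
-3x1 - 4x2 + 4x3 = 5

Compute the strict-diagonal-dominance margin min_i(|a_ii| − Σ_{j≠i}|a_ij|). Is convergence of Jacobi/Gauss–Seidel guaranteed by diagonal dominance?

row 1: |2| − (1+3) = -2
row 2: |3| − (2+2) = -1
row 3: |4| − (3+4) = -3
minimum over rows = -3 → not strictly diagonally dominant

-3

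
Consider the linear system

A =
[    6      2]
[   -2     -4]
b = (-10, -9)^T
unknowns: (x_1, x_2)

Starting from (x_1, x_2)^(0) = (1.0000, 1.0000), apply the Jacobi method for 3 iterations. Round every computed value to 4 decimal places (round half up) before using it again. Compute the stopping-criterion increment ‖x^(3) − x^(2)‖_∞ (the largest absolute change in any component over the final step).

0.5000

Iteration 1:
  x_1 = (-10 - (2)·1.0000) / (6) = -2.0000
  x_2 = (-9 - (-2)·1.0000) / (-4) = 1.7500
Iteration 2:
  x_1 = (-10 - (2)·1.7500) / (6) = -2.2500
  x_2 = (-9 - (-2)·-2.0000) / (-4) = 3.2500
Iteration 3:
  x_1 = (-10 - (2)·3.2500) / (6) = -2.7500
  x_2 = (-9 - (-2)·-2.2500) / (-4) = 3.3750
Change: (-0.5000, 0.1250) → max |·| = 0.5000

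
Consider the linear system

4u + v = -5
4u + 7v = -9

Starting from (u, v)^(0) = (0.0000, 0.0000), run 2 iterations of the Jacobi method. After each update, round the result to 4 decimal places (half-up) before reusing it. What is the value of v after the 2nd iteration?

-0.5714

Iteration 1:
  u = (-5 - (1)·0.0000) / (4) = -1.2500
  v = (-9 - (4)·0.0000) / (7) = -1.2857
Iteration 2:
  u = (-5 - (1)·-1.2857) / (4) = -0.9286
  v = (-9 - (4)·-1.2500) / (7) = -0.5714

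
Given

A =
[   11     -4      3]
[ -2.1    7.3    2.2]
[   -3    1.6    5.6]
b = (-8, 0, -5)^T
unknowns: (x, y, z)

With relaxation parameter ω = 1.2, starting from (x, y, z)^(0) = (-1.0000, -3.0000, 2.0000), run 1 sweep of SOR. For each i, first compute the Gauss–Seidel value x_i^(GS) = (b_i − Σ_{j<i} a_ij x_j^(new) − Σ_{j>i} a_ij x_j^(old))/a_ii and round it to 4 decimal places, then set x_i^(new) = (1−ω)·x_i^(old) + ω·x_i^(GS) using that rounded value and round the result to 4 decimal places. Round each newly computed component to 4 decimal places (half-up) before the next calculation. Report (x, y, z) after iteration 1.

(-2.6363, -1.0333, -2.8119)

Iteration 1:
  x: GS value = (-8 - (-4)·-3.0000 - (3)·2.0000) / (11) = -2.3636;  x ← (1−ω)·-1.0000 + ω·-2.3636 = -2.6363
  y: GS value = (0 - (-2.1)·-2.6363 - (2.2)·2.0000) / (7.3) = -1.3611;  y ← (1−ω)·-3.0000 + ω·-1.3611 = -1.0333
  z: GS value = (-5 - (-3)·-2.6363 - (1.6)·-1.0333) / (5.6) = -2.0099;  z ← (1−ω)·2.0000 + ω·-2.0099 = -2.8119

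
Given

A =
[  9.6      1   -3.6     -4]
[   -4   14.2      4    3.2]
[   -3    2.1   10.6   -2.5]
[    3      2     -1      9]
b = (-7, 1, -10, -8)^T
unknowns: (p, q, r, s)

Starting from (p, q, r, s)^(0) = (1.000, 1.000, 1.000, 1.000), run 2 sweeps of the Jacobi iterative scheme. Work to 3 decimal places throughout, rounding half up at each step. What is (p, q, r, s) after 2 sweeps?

Iteration 1:
  p = (-7 - (1)·1.000 - (-3.6)·1.000 - (-4)·1.000) / (9.6) = -0.042
  q = (1 - (-4)·1.000 - (4)·1.000 - (3.2)·1.000) / (14.2) = -0.155
  r = (-10 - (-3)·1.000 - (2.1)·1.000 - (-2.5)·1.000) / (10.6) = -0.623
  s = (-8 - (3)·1.000 - (2)·1.000 - (-1)·1.000) / (9) = -1.333
Iteration 2:
  p = (-7 - (1)·-0.155 - (-3.6)·-0.623 - (-4)·-1.333) / (9.6) = -1.502
  q = (1 - (-4)·-0.042 - (4)·-0.623 - (3.2)·-1.333) / (14.2) = 0.534
  r = (-10 - (-3)·-0.042 - (2.1)·-0.155 - (-2.5)·-1.333) / (10.6) = -1.239
  s = (-8 - (3)·-0.042 - (2)·-0.155 - (-1)·-0.623) / (9) = -0.910

(-1.502, 0.534, -1.239, -0.910)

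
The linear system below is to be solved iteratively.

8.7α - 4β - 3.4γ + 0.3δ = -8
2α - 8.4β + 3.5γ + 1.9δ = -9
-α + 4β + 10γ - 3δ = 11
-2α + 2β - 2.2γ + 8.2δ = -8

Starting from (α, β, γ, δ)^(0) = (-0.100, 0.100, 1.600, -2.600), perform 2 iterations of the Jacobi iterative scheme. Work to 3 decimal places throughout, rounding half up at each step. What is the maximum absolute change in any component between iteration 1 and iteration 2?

Iteration 1:
  α = (-8 - (-4)·0.100 - (-3.4)·1.600 - (0.3)·-2.600) / (8.7) = -0.159
  β = (-9 - (2)·-0.100 - (3.5)·1.600 - (1.9)·-2.600) / (-8.4) = 1.126
  γ = (11 - (-1)·-0.100 - (4)·0.100 - (-3)·-2.600) / (10) = 0.270
  δ = (-8 - (-2)·-0.100 - (2)·0.100 - (-2.2)·1.600) / (8.2) = -0.595
Iteration 2:
  α = (-8 - (-4)·1.126 - (-3.4)·0.270 - (0.3)·-0.595) / (8.7) = -0.276
  β = (-9 - (2)·-0.159 - (3.5)·0.270 - (1.9)·-0.595) / (-8.4) = 1.011
  γ = (11 - (-1)·-0.159 - (4)·1.126 - (-3)·-0.595) / (10) = 0.455
  δ = (-8 - (-2)·-0.159 - (2)·1.126 - (-2.2)·0.270) / (8.2) = -1.217
Change: (-0.117, -0.115, 0.185, -0.622) → max |·| = 0.622

0.622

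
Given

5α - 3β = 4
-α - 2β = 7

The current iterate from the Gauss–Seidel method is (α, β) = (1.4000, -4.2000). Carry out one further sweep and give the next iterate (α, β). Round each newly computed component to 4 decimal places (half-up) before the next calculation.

(-1.7200, -2.6400)

One sweep:
  α = (4 - (-3)·-4.2000) / (5) = -1.7200
  β = (7 - (-1)·-1.7200) / (-2) = -2.6400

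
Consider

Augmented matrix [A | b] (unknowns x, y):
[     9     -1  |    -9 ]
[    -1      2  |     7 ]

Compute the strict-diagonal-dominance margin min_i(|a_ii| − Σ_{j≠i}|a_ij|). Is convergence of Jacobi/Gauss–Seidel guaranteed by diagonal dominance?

1

row 1: |9| − (1) = 8
row 2: |2| − (1) = 1
minimum over rows = 1 → strictly diagonally dominant (convergence guaranteed)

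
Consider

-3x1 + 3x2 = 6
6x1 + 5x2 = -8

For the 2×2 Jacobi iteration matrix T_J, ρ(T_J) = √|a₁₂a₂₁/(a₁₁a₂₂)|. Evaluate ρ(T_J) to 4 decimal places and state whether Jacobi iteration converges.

1.0954

a₁₂a₂₁/(a₁₁a₂₂) = (3)·(6) / ((-3)·(5)) = -1.200000
ρ = √|-1.200000| = √1.200000 = 1.0954
ρ > 1, so Jacobi diverges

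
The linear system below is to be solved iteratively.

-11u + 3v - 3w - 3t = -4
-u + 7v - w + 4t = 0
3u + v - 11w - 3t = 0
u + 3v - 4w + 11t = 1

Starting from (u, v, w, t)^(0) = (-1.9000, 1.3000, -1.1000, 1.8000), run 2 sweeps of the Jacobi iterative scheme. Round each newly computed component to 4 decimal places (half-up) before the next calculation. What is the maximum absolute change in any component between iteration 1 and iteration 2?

1.6857

Iteration 1:
  u = (-4 - (3)·1.3000 - (-3)·-1.1000 - (-3)·1.8000) / (-11) = 0.5273
  v = (0 - (-1)·-1.9000 - (-1)·-1.1000 - (4)·1.8000) / (7) = -1.4571
  w = (0 - (3)·-1.9000 - (1)·1.3000 - (-3)·1.8000) / (-11) = -0.8909
  t = (1 - (1)·-1.9000 - (3)·1.3000 - (-4)·-1.1000) / (11) = -0.4909
Iteration 2:
  u = (-4 - (3)·-1.4571 - (-3)·-0.8909 - (-3)·-0.4909) / (-11) = 0.3431
  v = (0 - (-1)·0.5273 - (-1)·-0.8909 - (4)·-0.4909) / (7) = 0.2286
  w = (0 - (3)·0.5273 - (1)·-1.4571 - (-3)·-0.4909) / (-11) = 0.1452
  t = (1 - (1)·0.5273 - (3)·-1.4571 - (-4)·-0.8909) / (11) = 0.1164
Change: (-0.1842, 1.6857, 1.0361, 0.6073) → max |·| = 1.6857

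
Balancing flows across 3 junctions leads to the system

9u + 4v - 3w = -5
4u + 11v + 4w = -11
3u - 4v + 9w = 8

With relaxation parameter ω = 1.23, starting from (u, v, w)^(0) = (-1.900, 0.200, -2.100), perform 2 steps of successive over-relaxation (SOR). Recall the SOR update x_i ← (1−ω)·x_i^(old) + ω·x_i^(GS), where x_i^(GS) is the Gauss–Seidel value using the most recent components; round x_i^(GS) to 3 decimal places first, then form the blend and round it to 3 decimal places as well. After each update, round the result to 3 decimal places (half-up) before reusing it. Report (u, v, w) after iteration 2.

Iteration 1:
  u: GS value = (-5 - (4)·0.200 - (-3)·-2.100) / (9) = -1.344;  u ← (1−ω)·-1.900 + ω·-1.344 = -1.216
  v: GS value = (-11 - (4)·-1.216 - (4)·-2.100) / (11) = 0.206;  v ← (1−ω)·0.200 + ω·0.206 = 0.207
  w: GS value = (8 - (3)·-1.216 - (-4)·0.207) / (9) = 1.386;  w ← (1−ω)·-2.100 + ω·1.386 = 2.188
Iteration 2:
  u: GS value = (-5 - (4)·0.207 - (-3)·2.188) / (9) = 0.082;  u ← (1−ω)·-1.216 + ω·0.082 = 0.381
  v: GS value = (-11 - (4)·0.381 - (4)·2.188) / (11) = -1.934;  v ← (1−ω)·0.207 + ω·-1.934 = -2.426
  w: GS value = (8 - (3)·0.381 - (-4)·-2.426) / (9) = -0.316;  w ← (1−ω)·2.188 + ω·-0.316 = -0.892

(0.381, -2.426, -0.892)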